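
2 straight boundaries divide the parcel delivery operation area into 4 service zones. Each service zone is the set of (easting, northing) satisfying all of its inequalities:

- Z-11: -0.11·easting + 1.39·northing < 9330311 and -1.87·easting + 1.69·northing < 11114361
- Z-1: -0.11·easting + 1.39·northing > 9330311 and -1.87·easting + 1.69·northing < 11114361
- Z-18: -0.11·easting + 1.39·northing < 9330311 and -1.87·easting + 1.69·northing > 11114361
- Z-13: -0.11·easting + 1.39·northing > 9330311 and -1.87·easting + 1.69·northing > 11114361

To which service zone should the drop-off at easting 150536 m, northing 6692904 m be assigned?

Z-11

-0.11·150536 + 1.39·6692904 = 9286577.600, which is < 9330311
-1.87·150536 + 1.69·6692904 = 11029505.440, which is < 11114361
This sign pattern matches Z-11.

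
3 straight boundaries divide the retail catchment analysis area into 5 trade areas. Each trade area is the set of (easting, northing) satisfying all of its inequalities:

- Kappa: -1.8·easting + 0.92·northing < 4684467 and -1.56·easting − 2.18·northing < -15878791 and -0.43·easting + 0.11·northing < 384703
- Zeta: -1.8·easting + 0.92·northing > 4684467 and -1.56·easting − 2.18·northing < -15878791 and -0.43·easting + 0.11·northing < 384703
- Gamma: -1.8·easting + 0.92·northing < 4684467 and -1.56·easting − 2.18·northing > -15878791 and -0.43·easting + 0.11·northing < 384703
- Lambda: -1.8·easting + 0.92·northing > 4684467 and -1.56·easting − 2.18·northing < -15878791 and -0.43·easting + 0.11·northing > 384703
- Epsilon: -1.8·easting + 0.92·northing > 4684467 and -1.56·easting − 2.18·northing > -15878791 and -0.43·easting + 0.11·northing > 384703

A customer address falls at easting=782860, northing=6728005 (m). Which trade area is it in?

Lambda

-1.8·782860 + 0.92·6728005 = 4780616.600, which is > 4684467
-1.56·782860 − 2.18·6728005 = -15888312.500, which is < -15878791
-0.43·782860 + 0.11·6728005 = 403450.750, which is > 384703
This sign pattern matches Lambda.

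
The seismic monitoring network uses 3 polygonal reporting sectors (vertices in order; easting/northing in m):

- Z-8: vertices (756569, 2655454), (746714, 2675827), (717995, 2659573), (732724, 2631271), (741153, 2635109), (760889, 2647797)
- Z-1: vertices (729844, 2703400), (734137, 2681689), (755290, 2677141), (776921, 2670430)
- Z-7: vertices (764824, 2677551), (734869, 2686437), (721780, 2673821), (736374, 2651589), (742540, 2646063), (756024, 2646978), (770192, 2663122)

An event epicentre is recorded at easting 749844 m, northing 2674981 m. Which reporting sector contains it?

Z-7

Cast a ray rightward from (749844, 2674981). For each polygon, the edges (by vertex number in listed order) whose endpoints lie on opposite sides of northing = 2674981, where each meets that height, and whether that is right or left of the point:
Z-8: 1–2 at easting≈747123.2 (left), 2–3 at easting≈745219.2 (left) → 0 crossings.
Z-1: 3–4 at easting≈762252.1 (right), 4–1 at easting≈770422.7 (right) → 2 crossings.
Z-7: 2–3 at easting≈722983.5 (left), 7–1 at easting≈765780.1 (right) → 1 crossing.
Only Z-7 has an odd count, so the point is inside Z-7.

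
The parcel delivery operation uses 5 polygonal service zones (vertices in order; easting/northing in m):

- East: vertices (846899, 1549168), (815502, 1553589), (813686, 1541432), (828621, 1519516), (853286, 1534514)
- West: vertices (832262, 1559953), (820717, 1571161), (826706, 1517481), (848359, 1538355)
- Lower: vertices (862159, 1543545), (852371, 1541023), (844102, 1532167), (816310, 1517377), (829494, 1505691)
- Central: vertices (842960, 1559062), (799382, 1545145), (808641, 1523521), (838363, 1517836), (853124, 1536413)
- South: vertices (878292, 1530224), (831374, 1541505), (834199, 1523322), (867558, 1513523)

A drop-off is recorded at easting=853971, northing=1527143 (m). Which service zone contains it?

South

Cast a ray rightward from (853971, 1527143). For each polygon, the edges (by vertex number in listed order) whose endpoints lie on opposite sides of northing = 1527143, where each meets that height, and whether that is right or left of the point:
East: 3–4 at easting≈823423.5 (left), 4–5 at easting≈841164.0 (left) → 0 crossings.
West: 2–3 at easting≈825628.0 (left), 3–4 at easting≈836728.6 (left) → 0 crossings.
Lower: 3–4 at easting≈834661.4 (left), 5–1 at easting≈848005.4 (left) → 0 crossings.
Central: 2–3 at easting≈807090.1 (left), 4–5 at easting≈845758.2 (left) → 0 crossings.
South: 2–3 at easting≈833605.4 (left), 4–1 at easting≈876311.8 (right) → 1 crossing.
Only South has an odd count, so the point is inside South.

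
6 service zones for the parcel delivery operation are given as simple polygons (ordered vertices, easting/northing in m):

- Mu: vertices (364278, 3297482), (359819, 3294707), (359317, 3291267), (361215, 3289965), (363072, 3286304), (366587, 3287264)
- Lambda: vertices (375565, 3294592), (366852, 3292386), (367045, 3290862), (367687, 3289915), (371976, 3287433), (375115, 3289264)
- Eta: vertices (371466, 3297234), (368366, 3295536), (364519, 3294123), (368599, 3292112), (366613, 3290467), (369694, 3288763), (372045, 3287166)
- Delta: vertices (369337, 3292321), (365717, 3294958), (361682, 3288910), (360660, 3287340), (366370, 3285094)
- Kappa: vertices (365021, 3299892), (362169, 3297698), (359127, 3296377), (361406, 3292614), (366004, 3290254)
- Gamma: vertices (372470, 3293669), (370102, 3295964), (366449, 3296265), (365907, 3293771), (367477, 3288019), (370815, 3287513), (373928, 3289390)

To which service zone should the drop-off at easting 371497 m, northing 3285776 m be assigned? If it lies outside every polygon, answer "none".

none

Cast a ray rightward from (371497, 3285776). For each polygon, the edges (by vertex number in listed order) whose endpoints lie on opposite sides of northing = 3285776, where each meets that height, and whether that is right or left of the point:
Mu: no edge straddles that height → 0 crossings.
Lambda: no edge straddles that height → 0 crossings.
Eta: no edge straddles that height → 0 crossings.
Delta: 4–5 at easting≈364636.2 (left), 5–1 at easting≈366650.0 (left) → 0 crossings.
Kappa: no edge straddles that height → 0 crossings.
Gamma: no edge straddles that height → 0 crossings.
All counts are even, so the point lies outside every listed polygon.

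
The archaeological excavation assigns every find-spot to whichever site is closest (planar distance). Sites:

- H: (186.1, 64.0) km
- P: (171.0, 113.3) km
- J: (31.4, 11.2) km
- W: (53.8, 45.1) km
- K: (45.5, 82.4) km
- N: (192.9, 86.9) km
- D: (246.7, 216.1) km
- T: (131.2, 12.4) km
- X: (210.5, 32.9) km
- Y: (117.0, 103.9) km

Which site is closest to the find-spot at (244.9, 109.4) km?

Squared distances to each site:
H: 5518.600; P: 5476.420; J: 55225.490; W: 40653.700; K: 40489.360; N: 3210.250; D: 11388.130; T: 22336.690; X: 7035.610; Y: 16388.660.
Minimum at N.

N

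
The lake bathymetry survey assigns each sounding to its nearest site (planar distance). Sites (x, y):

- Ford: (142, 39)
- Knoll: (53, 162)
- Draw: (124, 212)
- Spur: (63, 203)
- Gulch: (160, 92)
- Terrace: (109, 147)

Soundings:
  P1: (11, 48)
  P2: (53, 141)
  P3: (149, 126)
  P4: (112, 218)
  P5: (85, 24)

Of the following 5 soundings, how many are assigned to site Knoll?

2

P1 → Knoll
P2 → Knoll
P3 → Gulch
P4 → Draw
P5 → Ford
2 of the 5 go to Knoll.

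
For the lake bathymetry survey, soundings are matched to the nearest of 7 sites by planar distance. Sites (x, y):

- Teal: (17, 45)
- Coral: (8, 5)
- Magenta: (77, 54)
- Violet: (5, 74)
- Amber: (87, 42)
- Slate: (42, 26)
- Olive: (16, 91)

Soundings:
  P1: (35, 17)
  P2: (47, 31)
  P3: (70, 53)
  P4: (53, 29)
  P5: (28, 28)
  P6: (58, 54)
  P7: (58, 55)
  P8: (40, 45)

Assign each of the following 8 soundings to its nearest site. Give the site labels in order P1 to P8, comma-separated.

Slate, Slate, Magenta, Slate, Slate, Magenta, Magenta, Slate

P1 → Slate (d²=130.00)
P2 → Slate (d²=50.00)
P3 → Magenta (d²=50.00)
P4 → Slate (d²=130.00)
P5 → Slate (d²=200.00)
P6 → Magenta (d²=361.00)
P7 → Magenta (d²=362.00)
P8 → Slate (d²=365.00)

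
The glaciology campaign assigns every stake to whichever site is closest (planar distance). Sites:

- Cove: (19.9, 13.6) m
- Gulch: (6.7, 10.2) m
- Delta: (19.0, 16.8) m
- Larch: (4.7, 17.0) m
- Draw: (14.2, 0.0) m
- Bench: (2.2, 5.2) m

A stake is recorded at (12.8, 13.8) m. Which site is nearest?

Squared distances to each site:
Cove: 50.450; Gulch: 50.170; Delta: 47.440; Larch: 75.850; Draw: 192.400; Bench: 186.320.
Minimum at Delta.

Delta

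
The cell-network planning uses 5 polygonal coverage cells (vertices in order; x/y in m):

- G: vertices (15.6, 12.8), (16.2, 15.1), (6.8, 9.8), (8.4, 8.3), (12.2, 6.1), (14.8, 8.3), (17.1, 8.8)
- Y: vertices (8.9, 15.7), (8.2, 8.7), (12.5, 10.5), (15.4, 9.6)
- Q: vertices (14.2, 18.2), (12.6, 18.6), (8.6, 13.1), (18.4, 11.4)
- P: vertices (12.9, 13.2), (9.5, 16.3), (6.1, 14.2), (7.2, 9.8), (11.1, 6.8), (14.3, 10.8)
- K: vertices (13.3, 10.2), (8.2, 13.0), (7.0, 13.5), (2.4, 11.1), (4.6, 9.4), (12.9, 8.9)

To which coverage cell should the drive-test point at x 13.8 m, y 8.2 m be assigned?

G

Cast a ray rightward from (13.8, 8.2). For each polygon, the edges (by vertex number in listed order) whose endpoints lie on opposite sides of y = 8.2, where each meets that height, and whether that is right or left of the point:
G: 4–5 at x≈8.57 (left), 5–6 at x≈14.68 (right) → 1 crossing.
Y: no edge straddles that height → 0 crossings.
Q: no edge straddles that height → 0 crossings.
P: 4–5 at x≈9.28 (left), 5–6 at x≈12.22 (left) → 0 crossings.
K: no edge straddles that height → 0 crossings.
Only G has an odd count, so the point is inside G.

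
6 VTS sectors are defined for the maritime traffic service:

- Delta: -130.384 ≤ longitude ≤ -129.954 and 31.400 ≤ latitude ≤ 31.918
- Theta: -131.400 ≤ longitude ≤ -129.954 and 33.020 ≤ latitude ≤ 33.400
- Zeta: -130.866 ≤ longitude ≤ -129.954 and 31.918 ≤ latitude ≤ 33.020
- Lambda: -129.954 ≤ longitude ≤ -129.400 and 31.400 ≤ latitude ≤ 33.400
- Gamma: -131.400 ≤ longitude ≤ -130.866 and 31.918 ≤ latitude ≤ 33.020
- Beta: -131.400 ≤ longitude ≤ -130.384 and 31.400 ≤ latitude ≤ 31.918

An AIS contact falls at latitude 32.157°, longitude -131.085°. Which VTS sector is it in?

The point has longitude = -131.085 and latitude = 32.157.
Only Gamma satisfies -131.400 ≤ longitude ≤ -130.866 and 31.918 ≤ latitude ≤ 33.020.

Gamma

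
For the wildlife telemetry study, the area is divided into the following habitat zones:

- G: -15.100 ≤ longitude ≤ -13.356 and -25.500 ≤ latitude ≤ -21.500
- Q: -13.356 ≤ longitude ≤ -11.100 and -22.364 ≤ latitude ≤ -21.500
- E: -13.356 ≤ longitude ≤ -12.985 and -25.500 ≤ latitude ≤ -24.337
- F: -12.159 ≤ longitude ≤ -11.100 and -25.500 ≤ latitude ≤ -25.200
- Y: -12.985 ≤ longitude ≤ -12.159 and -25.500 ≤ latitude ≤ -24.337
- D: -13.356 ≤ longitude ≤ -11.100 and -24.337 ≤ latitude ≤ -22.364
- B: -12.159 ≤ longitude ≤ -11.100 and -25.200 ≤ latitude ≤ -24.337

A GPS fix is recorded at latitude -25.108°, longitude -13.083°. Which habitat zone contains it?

The point has longitude = -13.083 and latitude = -25.108.
Only E satisfies -13.356 ≤ longitude ≤ -12.985 and -25.500 ≤ latitude ≤ -24.337.

E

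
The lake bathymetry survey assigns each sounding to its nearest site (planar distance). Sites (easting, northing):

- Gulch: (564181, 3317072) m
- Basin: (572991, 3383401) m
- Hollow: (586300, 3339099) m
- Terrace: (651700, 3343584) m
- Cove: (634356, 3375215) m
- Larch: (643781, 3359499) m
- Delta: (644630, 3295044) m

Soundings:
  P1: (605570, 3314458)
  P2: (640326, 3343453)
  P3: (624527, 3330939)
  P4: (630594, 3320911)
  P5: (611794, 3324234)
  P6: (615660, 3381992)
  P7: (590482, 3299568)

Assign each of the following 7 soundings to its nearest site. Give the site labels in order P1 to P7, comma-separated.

Hollow, Terrace, Terrace, Delta, Hollow, Cove, Gulch

P1 → Hollow (d²=978511781.00)
P2 → Terrace (d²=129385037.00)
P3 → Terrace (d²=898267954.00)
P4 → Delta (d²=866110985.00)
P5 → Hollow (d²=870912261.00)
P6 → Cove (d²=395468145.00)
P7 → Gulch (d²=998132617.00)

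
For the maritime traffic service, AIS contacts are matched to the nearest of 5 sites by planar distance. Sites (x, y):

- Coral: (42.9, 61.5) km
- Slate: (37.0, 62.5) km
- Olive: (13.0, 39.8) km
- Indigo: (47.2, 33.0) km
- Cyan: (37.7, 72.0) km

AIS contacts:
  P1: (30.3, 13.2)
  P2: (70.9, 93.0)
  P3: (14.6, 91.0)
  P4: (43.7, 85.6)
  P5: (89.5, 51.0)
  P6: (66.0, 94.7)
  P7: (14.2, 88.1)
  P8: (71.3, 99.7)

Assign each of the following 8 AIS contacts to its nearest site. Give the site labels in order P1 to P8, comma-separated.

Indigo, Cyan, Cyan, Cyan, Indigo, Cyan, Cyan, Cyan

P1 → Indigo (d²=677.65)
P2 → Cyan (d²=1543.24)
P3 → Cyan (d²=894.61)
P4 → Cyan (d²=220.96)
P5 → Indigo (d²=2113.29)
P6 → Cyan (d²=1316.18)
P7 → Cyan (d²=811.46)
P8 → Cyan (d²=1896.25)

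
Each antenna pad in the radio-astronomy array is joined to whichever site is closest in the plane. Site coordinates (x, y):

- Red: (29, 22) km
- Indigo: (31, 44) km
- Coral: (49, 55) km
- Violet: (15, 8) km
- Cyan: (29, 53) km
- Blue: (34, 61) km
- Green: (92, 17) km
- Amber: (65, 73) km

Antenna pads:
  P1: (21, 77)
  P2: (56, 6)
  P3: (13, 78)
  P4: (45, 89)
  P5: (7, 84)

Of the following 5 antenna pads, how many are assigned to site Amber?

1

P1 → Blue
P2 → Red
P3 → Blue
P4 → Amber
P5 → Blue
1 of the 5 goes to Amber.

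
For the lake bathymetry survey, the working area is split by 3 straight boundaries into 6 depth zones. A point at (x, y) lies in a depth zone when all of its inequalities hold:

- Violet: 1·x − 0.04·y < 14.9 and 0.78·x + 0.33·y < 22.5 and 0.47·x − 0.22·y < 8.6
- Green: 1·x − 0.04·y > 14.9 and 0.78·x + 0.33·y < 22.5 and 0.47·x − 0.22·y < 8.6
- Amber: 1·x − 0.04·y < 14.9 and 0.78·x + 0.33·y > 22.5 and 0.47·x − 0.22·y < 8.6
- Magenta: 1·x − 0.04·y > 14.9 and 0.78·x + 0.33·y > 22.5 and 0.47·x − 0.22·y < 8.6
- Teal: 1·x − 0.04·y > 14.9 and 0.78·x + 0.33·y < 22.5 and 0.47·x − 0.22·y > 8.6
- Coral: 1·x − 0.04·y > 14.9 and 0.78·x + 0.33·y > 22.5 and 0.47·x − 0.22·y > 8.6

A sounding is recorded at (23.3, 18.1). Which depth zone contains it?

1·23.3 − 0.04·18.1 = 22.576, which is > 14.9
0.78·23.3 + 0.33·18.1 = 24.147, which is > 22.5
0.47·23.3 − 0.22·18.1 = 6.969, which is < 8.6
This sign pattern matches Magenta.

Magenta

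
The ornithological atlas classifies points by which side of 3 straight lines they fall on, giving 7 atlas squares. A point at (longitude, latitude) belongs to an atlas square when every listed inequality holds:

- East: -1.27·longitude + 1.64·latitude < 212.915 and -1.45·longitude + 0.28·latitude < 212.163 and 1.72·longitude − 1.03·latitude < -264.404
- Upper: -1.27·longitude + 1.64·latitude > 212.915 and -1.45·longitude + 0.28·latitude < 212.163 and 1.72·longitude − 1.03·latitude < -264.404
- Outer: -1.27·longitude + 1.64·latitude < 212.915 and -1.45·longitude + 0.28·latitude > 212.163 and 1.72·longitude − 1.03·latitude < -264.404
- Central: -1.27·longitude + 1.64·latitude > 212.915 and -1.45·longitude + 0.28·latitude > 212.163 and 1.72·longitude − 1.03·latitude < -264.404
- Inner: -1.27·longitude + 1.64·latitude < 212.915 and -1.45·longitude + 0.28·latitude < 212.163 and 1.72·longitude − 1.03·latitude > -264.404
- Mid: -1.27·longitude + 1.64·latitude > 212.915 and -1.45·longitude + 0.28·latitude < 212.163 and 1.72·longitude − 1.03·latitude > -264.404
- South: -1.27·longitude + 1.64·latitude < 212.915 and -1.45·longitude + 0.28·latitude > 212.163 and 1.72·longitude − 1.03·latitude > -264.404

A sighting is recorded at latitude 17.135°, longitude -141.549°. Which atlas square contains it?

Inner

-1.27·-141.549 + 1.64·17.135 = 207.869, which is < 212.915
-1.45·-141.549 + 0.28·17.135 = 210.044, which is < 212.163
1.72·-141.549 − 1.03·17.135 = -261.113, which is > -264.404
This sign pattern matches Inner.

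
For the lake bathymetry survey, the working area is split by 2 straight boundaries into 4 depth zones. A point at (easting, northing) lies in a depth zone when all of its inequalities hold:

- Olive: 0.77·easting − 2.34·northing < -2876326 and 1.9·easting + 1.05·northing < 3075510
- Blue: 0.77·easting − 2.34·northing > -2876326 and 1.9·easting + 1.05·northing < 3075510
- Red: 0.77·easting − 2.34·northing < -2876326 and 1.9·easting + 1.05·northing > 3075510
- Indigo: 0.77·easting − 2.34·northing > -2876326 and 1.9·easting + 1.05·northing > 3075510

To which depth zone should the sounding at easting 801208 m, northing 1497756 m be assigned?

Red

0.77·801208 − 2.34·1497756 = -2887818.880, which is < -2876326
1.9·801208 + 1.05·1497756 = 3094939.000, which is > 3075510
This sign pattern matches Red.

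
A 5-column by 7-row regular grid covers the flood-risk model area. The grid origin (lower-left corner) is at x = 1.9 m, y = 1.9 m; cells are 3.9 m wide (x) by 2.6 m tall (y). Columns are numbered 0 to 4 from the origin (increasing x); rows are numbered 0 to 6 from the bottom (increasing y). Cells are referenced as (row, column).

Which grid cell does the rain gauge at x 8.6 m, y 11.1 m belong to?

Column index: ⌊(8.6 − 1.9) / 3.9⌋ = ⌊1.718⌋ = 1
Row offset from origin: ⌊(11.1 − 1.9) / 2.6⌋ = ⌊3.538⌋ = 3 → row 3

(3, 1)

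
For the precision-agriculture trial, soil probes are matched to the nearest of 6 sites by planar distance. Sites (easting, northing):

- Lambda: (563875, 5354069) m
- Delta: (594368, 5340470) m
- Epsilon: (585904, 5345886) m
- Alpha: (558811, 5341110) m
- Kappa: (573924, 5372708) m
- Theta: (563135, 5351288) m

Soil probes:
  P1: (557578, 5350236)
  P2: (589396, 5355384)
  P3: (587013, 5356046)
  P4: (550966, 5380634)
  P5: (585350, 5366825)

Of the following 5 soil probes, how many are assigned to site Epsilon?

2

P1 → Theta
P2 → Epsilon
P3 → Epsilon
P4 → Kappa
P5 → Kappa
2 of the 5 go to Epsilon.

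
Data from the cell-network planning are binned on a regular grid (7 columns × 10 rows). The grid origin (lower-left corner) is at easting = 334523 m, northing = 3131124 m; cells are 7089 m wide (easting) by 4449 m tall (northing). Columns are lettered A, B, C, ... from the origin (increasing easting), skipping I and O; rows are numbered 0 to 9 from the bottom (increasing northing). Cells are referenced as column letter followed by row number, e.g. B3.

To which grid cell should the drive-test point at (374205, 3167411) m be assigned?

F8

Column index: ⌊(374205 − 334523) / 7089⌋ = ⌊5.598⌋ = 5 → column F
Row offset from origin: ⌊(3167411 − 3131124) / 4449⌋ = ⌊8.156⌋ = 8 → row 8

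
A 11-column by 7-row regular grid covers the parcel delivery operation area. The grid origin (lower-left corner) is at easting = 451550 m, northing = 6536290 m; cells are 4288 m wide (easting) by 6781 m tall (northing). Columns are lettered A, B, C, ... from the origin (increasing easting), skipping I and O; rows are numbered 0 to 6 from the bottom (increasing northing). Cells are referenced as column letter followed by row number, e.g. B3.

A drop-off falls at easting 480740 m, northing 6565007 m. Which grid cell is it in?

G4

Column index: ⌊(480740 − 451550) / 4288⌋ = ⌊6.807⌋ = 6 → column G
Row offset from origin: ⌊(6565007 − 6536290) / 6781⌋ = ⌊4.235⌋ = 4 → row 4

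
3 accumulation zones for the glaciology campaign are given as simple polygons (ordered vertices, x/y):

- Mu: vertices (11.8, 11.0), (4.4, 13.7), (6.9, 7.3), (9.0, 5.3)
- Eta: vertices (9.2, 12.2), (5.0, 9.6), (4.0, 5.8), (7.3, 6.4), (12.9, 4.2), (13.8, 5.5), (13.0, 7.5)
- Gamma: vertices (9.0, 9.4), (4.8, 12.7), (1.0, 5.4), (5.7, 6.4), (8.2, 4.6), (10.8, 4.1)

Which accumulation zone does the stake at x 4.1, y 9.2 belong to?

Gamma

Cast a ray rightward from (4.1, 9.2). For each polygon, the edges (by vertex number in listed order) whose endpoints lie on opposite sides of y = 9.2, where each meets that height, and whether that is right or left of the point:
Mu: 2–3 at x≈6.16 (right), 4–1 at x≈10.92 (right) → 2 crossings.
Eta: 2–3 at x≈4.89 (right), 7–1 at x≈11.63 (right) → 2 crossings.
Gamma: 2–3 at x≈2.98 (left), 6–1 at x≈9.07 (right) → 1 crossing.
Only Gamma has an odd count, so the point is inside Gamma.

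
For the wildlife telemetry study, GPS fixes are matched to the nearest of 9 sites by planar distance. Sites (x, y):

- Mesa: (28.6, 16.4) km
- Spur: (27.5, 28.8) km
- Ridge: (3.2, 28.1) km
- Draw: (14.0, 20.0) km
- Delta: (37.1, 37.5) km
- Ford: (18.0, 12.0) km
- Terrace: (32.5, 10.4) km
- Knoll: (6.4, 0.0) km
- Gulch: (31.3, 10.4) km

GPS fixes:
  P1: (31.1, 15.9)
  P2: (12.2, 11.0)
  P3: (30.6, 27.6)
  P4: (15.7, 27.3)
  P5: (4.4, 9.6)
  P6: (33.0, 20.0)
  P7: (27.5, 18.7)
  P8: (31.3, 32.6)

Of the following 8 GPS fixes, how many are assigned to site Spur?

2

P1 → Mesa
P2 → Ford
P3 → Spur
P4 → Draw
P5 → Knoll
P6 → Mesa
P7 → Mesa
P8 → Spur
2 of the 8 go to Spur.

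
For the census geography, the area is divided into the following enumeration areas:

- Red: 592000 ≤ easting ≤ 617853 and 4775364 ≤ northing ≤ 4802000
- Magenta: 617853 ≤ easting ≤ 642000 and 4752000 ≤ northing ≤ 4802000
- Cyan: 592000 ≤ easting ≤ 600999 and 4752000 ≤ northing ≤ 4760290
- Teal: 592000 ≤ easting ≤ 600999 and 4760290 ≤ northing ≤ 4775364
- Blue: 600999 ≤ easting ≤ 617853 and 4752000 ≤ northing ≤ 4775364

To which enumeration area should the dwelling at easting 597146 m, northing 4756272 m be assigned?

Cyan

The point has easting = 597146 and northing = 4756272.
Only Cyan satisfies 592000 ≤ easting ≤ 600999 and 4752000 ≤ northing ≤ 4760290.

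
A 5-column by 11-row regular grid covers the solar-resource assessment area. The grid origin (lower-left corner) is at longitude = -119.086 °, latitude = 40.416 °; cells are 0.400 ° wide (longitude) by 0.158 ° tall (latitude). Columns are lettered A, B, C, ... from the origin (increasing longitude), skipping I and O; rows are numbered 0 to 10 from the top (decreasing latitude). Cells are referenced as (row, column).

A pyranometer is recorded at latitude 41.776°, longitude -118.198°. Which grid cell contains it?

Column index: ⌊(-118.198 − -119.086) / 0.400⌋ = ⌊2.220⌋ = 2 → column C
Row offset from origin: ⌊(41.776 − 40.416) / 0.158⌋ = ⌊8.608⌋ = 8 → row 2 (counted from top)

(2, C)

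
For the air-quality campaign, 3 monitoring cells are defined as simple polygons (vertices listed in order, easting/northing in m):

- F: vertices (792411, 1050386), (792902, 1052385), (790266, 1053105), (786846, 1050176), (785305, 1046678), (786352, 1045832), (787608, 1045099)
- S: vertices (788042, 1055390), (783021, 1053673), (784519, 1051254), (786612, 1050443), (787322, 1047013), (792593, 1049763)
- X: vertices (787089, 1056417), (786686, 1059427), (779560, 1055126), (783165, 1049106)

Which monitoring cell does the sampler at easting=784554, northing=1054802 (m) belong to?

X

Cast a ray rightward from (784554, 1054802). For each polygon, the edges (by vertex number in listed order) whose endpoints lie on opposite sides of northing = 1054802, where each meets that height, and whether that is right or left of the point:
F: no edge straddles that height → 0 crossings.
S: 1–2 at easting≈786322.5 (right), 6–1 at easting≈788517.6 (right) → 2 crossings.
X: 3–4 at easting≈779754.0 (left), 4–1 at easting≈786222.2 (right) → 1 crossing.
Only X has an odd count, so the point is inside X.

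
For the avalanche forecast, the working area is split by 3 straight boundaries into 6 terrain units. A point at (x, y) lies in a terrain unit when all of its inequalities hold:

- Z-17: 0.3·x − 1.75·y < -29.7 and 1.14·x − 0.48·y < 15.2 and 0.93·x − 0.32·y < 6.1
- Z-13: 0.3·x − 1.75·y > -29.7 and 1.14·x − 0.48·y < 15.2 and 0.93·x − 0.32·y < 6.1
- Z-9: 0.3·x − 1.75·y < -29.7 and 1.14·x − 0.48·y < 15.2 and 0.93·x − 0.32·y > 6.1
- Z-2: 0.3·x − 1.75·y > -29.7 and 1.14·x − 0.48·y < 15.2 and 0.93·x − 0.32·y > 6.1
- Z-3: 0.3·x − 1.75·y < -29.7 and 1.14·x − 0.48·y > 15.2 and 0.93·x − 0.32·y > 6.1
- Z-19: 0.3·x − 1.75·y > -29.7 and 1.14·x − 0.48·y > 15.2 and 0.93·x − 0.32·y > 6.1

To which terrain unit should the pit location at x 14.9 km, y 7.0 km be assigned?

Z-2

0.3·14.9 − 1.75·7.0 = -7.780, which is > -29.7
1.14·14.9 − 0.48·7.0 = 13.626, which is < 15.2
0.93·14.9 − 0.32·7.0 = 11.617, which is > 6.1
This sign pattern matches Z-2.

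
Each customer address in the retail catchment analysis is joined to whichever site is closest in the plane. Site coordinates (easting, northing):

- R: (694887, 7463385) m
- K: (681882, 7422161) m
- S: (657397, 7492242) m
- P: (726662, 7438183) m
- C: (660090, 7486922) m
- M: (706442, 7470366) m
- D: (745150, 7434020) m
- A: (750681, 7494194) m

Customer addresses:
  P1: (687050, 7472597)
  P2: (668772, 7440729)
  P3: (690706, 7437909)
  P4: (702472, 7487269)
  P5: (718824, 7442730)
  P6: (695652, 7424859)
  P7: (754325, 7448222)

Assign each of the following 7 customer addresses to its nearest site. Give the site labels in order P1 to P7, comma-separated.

P1 → R (d²=146279513.00)
P2 → K (d²=516642724.00)
P3 → K (d²=325862480.00)
P4 → M (d²=301472309.00)
P5 → P (d²=82109453.00)
P6 → K (d²=196892104.00)
P7 → D (d²=285877429.00)

R, K, K, M, P, K, D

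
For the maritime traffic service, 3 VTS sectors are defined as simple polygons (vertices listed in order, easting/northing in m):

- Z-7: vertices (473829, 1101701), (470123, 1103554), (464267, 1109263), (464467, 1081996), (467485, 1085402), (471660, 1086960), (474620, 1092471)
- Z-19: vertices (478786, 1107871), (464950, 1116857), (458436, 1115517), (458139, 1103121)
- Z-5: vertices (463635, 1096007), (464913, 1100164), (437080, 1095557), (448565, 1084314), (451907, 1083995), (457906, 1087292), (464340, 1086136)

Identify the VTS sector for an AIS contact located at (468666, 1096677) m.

Z-7

Cast a ray rightward from (468666, 1096677). For each polygon, the edges (by vertex number in listed order) whose endpoints lie on opposite sides of northing = 1096677, where each meets that height, and whether that is right or left of the point:
Z-7: 3–4 at easting≈464359.3 (left), 7–1 at easting≈474259.6 (right) → 1 crossing.
Z-19: no edge straddles that height → 0 crossings.
Z-5: 1–2 at easting≈463841.0 (left), 2–3 at easting≈443846.4 (left) → 0 crossings.
Only Z-7 has an odd count, so the point is inside Z-7.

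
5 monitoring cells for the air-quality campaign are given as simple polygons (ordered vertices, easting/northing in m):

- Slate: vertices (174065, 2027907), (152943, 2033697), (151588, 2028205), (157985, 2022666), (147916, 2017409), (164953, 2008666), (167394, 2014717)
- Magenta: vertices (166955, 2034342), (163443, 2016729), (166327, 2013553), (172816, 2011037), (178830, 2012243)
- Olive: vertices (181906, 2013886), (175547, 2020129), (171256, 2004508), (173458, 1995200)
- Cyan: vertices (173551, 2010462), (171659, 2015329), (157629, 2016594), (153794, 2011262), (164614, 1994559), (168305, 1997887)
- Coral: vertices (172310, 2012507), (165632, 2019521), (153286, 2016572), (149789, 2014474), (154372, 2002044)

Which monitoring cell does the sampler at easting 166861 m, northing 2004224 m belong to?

Cyan

Cast a ray rightward from (166861, 2004224). For each polygon, the edges (by vertex number in listed order) whose endpoints lie on opposite sides of northing = 2004224, where each meets that height, and whether that is right or left of the point:
Slate: no edge straddles that height → 0 crossings.
Magenta: no edge straddles that height → 0 crossings.
Olive: 3–4 at easting≈171323.2 (right), 4–1 at easting≈177537.8 (right) → 2 crossings.
Cyan: 4–5 at easting≈158353.1 (left), 6–1 at easting≈170948.7 (right) → 1 crossing.
Coral: 4–5 at easting≈153568.2 (left), 5–1 at easting≈158109.4 (left) → 0 crossings.
Only Cyan has an odd count, so the point is inside Cyan.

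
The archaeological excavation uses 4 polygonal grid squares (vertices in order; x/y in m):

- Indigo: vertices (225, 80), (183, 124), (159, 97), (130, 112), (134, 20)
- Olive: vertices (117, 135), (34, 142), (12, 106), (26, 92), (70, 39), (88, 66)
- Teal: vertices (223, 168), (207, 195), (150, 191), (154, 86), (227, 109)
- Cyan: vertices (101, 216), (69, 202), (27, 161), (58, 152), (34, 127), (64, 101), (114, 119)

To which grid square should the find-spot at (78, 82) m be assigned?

Olive

Cast a ray rightward from (78, 82). For each polygon, the edges (by vertex number in listed order) whose endpoints lie on opposite sides of y = 82, where each meets that height, and whether that is right or left of the point:
Indigo: 1–2 at x≈223.1 (right), 4–5 at x≈131.3 (right) → 2 crossings.
Olive: 4–5 at x≈34.3 (left), 6–1 at x≈94.7 (right) → 1 crossing.
Teal: no edge straddles that height → 0 crossings.
Cyan: no edge straddles that height → 0 crossings.
Only Olive has an odd count, so the point is inside Olive.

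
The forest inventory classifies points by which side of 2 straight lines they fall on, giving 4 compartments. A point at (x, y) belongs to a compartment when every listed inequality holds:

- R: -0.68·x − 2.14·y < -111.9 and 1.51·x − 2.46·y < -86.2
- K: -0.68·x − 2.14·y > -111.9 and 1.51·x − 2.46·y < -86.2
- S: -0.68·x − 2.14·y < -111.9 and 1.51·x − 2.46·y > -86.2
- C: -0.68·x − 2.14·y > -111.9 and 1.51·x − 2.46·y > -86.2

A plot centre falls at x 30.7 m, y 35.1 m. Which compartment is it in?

C

-0.68·30.7 − 2.14·35.1 = -95.990, which is > -111.9
1.51·30.7 − 2.46·35.1 = -39.989, which is > -86.2
This sign pattern matches C.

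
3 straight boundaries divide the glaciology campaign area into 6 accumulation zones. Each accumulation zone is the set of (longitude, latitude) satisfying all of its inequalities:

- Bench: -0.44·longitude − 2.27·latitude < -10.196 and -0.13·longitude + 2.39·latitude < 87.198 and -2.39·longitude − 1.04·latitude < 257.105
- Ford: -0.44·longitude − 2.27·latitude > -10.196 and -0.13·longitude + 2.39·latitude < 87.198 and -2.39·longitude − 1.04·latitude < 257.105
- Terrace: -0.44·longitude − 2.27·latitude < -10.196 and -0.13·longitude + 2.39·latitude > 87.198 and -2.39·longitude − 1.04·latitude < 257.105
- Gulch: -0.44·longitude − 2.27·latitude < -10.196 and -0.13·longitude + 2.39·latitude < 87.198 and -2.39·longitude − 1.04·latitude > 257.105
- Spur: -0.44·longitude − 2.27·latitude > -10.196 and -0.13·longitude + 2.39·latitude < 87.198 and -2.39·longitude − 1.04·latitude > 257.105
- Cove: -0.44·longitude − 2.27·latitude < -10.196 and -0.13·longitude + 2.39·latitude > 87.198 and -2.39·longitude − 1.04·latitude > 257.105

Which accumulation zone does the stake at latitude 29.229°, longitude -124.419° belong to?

-0.44·-124.419 − 2.27·29.229 = -11.605, which is < -10.196
-0.13·-124.419 + 2.39·29.229 = 86.032, which is < 87.198
-2.39·-124.419 − 1.04·29.229 = 266.963, which is > 257.105
This sign pattern matches Gulch.

Gulch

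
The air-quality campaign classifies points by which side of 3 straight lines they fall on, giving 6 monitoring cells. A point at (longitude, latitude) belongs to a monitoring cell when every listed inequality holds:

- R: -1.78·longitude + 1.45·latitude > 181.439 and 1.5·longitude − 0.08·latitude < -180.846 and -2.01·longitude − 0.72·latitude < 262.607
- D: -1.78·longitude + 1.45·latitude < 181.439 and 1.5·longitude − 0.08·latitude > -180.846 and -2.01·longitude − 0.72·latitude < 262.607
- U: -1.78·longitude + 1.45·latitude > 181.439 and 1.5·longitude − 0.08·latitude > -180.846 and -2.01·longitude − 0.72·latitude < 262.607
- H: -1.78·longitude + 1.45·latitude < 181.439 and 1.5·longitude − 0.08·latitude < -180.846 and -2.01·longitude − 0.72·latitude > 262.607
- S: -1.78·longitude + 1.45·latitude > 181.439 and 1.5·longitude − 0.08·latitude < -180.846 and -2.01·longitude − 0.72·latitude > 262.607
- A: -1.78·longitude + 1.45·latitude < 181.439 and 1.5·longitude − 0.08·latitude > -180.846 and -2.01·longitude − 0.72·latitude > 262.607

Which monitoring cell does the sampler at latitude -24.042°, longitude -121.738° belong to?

U

-1.78·-121.738 + 1.45·-24.042 = 181.833, which is > 181.439
1.5·-121.738 − 0.08·-24.042 = -180.684, which is > -180.846
-2.01·-121.738 − 0.72·-24.042 = 262.004, which is < 262.607
This sign pattern matches U.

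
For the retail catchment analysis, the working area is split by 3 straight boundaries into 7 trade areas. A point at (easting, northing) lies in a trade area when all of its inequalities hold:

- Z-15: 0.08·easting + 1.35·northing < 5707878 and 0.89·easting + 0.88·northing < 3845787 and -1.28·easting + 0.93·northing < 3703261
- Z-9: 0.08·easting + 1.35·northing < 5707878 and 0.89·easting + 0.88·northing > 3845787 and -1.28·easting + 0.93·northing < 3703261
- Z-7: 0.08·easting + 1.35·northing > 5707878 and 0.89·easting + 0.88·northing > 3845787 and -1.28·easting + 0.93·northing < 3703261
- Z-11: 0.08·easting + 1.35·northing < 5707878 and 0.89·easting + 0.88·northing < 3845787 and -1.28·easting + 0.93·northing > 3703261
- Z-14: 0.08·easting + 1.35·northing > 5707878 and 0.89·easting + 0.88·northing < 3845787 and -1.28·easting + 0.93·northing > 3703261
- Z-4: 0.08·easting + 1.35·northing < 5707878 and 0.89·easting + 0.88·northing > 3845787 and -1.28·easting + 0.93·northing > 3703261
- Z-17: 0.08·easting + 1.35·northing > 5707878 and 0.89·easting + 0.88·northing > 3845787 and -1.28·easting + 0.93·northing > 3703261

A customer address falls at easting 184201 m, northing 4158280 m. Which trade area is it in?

Z-15

0.08·184201 + 1.35·4158280 = 5628414.080, which is < 5707878
0.89·184201 + 0.88·4158280 = 3823225.290, which is < 3845787
-1.28·184201 + 0.93·4158280 = 3631423.120, which is < 3703261
This sign pattern matches Z-15.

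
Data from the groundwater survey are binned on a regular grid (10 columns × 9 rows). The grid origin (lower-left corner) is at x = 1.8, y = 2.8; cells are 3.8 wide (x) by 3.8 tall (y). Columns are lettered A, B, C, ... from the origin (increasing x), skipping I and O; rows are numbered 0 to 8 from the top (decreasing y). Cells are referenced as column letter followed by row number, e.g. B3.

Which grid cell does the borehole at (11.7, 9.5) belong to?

Column index: ⌊(11.7 − 1.8) / 3.8⌋ = ⌊2.605⌋ = 2 → column C
Row offset from origin: ⌊(9.5 − 2.8) / 3.8⌋ = ⌊1.763⌋ = 1 → row 7 (counted from top)

C7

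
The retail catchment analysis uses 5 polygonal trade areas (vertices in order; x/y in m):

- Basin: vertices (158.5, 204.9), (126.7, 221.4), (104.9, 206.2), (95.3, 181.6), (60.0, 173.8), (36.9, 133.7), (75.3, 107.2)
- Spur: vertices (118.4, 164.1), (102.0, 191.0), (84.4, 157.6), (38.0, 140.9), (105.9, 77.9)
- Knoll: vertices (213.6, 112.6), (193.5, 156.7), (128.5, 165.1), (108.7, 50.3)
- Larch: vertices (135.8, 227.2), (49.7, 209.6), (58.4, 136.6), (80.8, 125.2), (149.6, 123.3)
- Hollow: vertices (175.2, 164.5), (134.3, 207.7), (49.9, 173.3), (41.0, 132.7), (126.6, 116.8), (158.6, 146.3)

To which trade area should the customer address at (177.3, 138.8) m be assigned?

Cast a ray rightward from (177.3, 138.8). For each polygon, the edges (by vertex number in listed order) whose endpoints lie on opposite sides of y = 138.8, where each meets that height, and whether that is right or left of the point:
Basin: 5–6 at x≈39.84 (left), 7–1 at x≈102.21 (left) → 0 crossings.
Spur: 4–5 at x≈40.26 (left), 5–1 at x≈114.73 (left) → 0 crossings.
Knoll: 1–2 at x≈201.66 (right), 3–4 at x≈123.96 (left) → 1 crossing.
Larch: 2–3 at x≈58.14 (left), 5–1 at x≈147.54 (left) → 0 crossings.
Hollow: 3–4 at x≈42.34 (left), 5–6 at x≈150.46 (left) → 0 crossings.
Only Knoll has an odd count, so the point is inside Knoll.

Knoll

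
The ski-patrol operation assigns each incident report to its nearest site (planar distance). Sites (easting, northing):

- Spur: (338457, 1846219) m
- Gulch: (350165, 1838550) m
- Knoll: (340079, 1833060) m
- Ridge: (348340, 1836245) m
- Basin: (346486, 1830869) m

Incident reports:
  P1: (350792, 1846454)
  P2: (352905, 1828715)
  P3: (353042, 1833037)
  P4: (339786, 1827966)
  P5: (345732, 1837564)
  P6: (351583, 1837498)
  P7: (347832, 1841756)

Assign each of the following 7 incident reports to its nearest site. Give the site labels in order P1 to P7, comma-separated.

Gulch, Basin, Ridge, Knoll, Ridge, Gulch, Gulch

P1 → Gulch (d²=62866345.00)
P2 → Basin (d²=45843277.00)
P3 → Ridge (d²=32400068.00)
P4 → Knoll (d²=26034685.00)
P5 → Ridge (d²=8541425.00)
P6 → Gulch (d²=3117428.00)
P7 → Gulch (d²=15721325.00)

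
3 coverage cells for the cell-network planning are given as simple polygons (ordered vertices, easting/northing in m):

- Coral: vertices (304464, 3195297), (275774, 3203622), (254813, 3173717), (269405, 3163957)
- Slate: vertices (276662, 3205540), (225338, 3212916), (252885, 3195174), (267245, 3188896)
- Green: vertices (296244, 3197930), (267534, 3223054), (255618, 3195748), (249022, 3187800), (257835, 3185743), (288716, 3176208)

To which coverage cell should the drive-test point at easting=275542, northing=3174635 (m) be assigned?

Coral

Cast a ray rightward from (275542, 3174635). For each polygon, the edges (by vertex number in listed order) whose endpoints lie on opposite sides of northing = 3174635, where each meets that height, and whether that is right or left of the point:
Coral: 2–3 at easting≈255456.4 (left), 4–1 at easting≈281350.1 (right) → 1 crossing.
Slate: no edge straddles that height → 0 crossings.
Green: no edge straddles that height → 0 crossings.
Only Coral has an odd count, so the point is inside Coral.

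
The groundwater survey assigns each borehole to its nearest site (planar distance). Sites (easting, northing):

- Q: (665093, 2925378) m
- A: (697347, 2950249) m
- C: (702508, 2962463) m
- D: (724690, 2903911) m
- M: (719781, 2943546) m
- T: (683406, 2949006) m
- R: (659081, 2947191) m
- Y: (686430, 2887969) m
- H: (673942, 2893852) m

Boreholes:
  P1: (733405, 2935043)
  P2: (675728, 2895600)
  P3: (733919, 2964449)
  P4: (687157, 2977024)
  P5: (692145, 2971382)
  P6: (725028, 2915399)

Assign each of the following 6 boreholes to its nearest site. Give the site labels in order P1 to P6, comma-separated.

P1 → M (d²=257914385.00)
P2 → H (d²=6245300.00)
P3 → M (d²=636818453.00)
P4 → C (d²=447675922.00)
P5 → C (d²=186940330.00)
P6 → D (d²=132088388.00)

M, H, M, C, C, D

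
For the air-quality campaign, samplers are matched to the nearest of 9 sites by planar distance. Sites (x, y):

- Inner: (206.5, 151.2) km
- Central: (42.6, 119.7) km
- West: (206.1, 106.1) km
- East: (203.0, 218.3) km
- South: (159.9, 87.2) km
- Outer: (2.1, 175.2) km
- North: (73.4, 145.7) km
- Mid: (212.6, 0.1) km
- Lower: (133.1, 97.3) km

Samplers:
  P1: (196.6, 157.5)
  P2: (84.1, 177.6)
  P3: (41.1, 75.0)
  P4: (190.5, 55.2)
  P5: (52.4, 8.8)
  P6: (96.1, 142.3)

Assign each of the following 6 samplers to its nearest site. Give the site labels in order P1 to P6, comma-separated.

P1 → Inner (d²=137.70)
P2 → North (d²=1132.10)
P3 → Central (d²=2000.34)
P4 → South (d²=1960.36)
P5 → Central (d²=12394.85)
P6 → North (d²=526.85)

Inner, North, Central, South, Central, North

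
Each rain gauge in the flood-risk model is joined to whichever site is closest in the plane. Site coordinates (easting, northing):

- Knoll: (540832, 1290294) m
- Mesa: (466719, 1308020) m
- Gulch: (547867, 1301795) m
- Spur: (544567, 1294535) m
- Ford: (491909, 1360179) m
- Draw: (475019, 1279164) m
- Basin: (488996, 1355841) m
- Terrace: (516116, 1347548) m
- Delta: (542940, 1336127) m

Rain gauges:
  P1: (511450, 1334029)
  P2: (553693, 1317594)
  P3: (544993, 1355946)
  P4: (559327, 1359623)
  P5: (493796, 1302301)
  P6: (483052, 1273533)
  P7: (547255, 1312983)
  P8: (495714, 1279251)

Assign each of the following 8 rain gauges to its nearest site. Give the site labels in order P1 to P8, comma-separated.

Terrace, Gulch, Delta, Delta, Mesa, Draw, Gulch, Draw

P1 → Terrace (d²=204534917.00)
P2 → Gulch (d²=283550677.00)
P3 → Delta (d²=397007570.00)
P4 → Delta (d²=820595785.00)
P5 → Mesa (d²=765870890.00)
P6 → Draw (d²=96237250.00)
P7 → Gulch (d²=125545888.00)
P8 → Draw (d²=428290594.00)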